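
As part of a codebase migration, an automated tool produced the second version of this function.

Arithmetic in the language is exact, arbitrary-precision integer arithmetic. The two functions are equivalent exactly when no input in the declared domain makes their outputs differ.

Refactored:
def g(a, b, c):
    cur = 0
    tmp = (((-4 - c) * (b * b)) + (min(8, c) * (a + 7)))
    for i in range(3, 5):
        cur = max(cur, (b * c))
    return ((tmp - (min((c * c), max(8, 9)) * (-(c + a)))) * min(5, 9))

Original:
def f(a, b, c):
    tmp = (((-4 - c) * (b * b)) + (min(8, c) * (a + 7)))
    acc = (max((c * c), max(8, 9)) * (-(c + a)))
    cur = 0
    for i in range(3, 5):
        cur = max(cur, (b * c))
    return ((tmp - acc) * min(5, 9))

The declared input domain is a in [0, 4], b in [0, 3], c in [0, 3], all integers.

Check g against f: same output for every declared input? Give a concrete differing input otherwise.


At a=0, b=0, c=1: f gives 80, g gives 40.
verdict: not equivalent; witness: a=0, b=0, c=1


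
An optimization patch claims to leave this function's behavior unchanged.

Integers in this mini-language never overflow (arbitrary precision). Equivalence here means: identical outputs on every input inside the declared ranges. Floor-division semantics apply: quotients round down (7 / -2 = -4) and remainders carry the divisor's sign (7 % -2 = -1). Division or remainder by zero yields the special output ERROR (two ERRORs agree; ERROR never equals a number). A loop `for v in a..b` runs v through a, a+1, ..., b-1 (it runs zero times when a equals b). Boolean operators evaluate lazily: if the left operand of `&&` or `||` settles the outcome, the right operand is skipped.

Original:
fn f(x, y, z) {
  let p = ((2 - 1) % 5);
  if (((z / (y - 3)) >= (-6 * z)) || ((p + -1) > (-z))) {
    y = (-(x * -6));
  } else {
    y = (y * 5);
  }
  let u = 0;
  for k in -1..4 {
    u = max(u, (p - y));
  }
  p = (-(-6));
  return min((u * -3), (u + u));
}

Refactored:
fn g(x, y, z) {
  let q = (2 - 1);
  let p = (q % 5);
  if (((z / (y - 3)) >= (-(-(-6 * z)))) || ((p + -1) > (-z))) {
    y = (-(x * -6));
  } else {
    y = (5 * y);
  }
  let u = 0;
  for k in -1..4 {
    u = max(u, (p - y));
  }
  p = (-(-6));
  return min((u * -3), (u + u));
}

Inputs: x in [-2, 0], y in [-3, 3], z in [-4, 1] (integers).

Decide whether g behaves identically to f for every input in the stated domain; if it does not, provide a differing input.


Side by side, the visible changes include: statement counts differ; also local variable names differ.
As a probe, take x=0, y=3, z=1: f runs p := 1 | divide-by-zero, output ERROR; g runs q := 1 | p := 1 | divide-by-zero, output ERROR; both end at ERROR.
Across all 126 domain points the two functions coincide.
verdict: equivalent


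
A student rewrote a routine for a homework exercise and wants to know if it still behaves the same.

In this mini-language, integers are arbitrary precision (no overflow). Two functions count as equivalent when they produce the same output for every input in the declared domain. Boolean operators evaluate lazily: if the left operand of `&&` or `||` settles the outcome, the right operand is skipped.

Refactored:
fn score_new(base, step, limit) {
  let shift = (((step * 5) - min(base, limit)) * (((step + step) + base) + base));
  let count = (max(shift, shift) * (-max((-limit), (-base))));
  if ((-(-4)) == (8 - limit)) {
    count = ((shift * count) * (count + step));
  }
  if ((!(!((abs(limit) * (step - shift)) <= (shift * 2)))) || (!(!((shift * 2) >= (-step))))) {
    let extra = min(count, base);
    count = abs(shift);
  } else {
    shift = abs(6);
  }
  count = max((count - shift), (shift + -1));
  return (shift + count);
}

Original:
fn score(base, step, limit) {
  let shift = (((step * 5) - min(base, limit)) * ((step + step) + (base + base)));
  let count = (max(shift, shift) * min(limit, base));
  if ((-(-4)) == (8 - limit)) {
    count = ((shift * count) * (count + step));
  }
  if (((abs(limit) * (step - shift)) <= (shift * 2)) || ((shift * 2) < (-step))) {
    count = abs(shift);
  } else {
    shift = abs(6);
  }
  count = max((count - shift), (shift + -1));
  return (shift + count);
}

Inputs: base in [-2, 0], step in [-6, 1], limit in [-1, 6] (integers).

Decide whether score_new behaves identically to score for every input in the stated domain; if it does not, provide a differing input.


Consider the input base=-2, step=0, limit=-1.
score: shift = -8; count = 16; ((-(-4)) == (8 - limit)) -> false; (((abs(limit) * (step - shift)) <= (shift * 2)) || ((shift * 2) < (-step))) -> true; count = 8; count = 16; return 8
score_new: shift = -8; count = 16; ((-(-4)) == (8 - limit)) -> false; ((!(!((abs(limit) * (step - shift)) <= (shift * 2)))) || (!(!((shift * 2) >= (-step))))) -> false; shift = 6; count = 10; return 16
8 and 16 differ, so these are not the same function on this domain.
verdict: not equivalent; witness: base=-2, step=0, limit=-1


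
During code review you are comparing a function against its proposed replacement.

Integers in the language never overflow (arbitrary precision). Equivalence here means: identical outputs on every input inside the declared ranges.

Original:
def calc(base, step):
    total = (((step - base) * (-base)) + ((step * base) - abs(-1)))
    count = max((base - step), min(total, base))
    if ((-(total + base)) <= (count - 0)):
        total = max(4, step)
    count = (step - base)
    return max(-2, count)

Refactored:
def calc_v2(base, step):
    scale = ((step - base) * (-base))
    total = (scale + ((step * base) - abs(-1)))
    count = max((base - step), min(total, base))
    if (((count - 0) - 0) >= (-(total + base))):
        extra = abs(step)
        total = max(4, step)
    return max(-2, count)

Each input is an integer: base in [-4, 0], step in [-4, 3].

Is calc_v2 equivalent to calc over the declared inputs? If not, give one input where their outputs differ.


Not equivalent: base=-4, step=-3 separates them (1 vs -1).
calc: total=15, then count=-1, then ((-(total + base)) <= (count - 0)) is true, then total=4, then count=1, then returns 1
calc_v2: scale=4, then total=15, then count=-1, then (((count - 0) - 0) >= (-(total + base))) is true, then extra=3, then total=4, then returns -1
verdict: not equivalent; witness: base=-4, step=-3


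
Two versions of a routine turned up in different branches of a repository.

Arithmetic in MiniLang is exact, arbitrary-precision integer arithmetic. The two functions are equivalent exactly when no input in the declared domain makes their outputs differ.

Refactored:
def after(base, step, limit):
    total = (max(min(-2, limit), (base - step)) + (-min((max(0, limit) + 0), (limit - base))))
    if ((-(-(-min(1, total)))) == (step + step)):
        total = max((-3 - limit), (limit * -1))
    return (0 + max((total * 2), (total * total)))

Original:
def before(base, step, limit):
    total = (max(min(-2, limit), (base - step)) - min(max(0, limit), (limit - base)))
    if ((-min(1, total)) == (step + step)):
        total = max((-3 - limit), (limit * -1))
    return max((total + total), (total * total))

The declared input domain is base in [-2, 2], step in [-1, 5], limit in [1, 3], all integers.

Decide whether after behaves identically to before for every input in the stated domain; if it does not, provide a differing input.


Reading the diff, among the changes: constant usage differs, plus arithmetic usage differs.
One worked example (base=-1, step=2, limit=3) — before: total := -5 | ((-min(1, total)) == (step + step)): false | result 25; after: total := -5 | ((-(-(-min(1, total)))) == (step + step)): false | result 25; agreement on 25.
Across all 105 domain points the two functions coincide.
verdict: equivalent


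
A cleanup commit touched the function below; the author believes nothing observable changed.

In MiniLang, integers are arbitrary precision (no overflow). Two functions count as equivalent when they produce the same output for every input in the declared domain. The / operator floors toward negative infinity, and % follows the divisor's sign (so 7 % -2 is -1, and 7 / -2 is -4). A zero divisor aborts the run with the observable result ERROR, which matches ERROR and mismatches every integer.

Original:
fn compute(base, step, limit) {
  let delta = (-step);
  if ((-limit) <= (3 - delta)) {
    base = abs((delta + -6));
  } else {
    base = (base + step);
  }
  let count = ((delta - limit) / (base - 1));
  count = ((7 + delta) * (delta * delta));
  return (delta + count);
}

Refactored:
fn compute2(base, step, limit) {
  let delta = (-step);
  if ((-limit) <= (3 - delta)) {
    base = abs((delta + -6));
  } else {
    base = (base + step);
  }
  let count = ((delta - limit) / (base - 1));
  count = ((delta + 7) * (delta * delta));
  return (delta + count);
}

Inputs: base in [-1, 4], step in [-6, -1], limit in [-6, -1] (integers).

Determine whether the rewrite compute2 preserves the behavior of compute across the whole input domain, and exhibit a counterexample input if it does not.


Equivalent — the differences include same computation, different form, yet no declared input distinguishes the two.
Tracing base=2, step=-3, limit=-3: compute: delta becomes 3; next ((-limit) <= (3 - delta)) evaluates to false; next base becomes -1; next count becomes -3; next count becomes 90; next final value 93 | compute2: delta becomes 3; next ((-limit) <= (3 - delta)) evaluates to false; next base becomes -1; next count becomes -3; next count becomes 90; next final value 93 — matching result 93.
Across all 216 domain points the two functions coincide.
verdict: equivalent


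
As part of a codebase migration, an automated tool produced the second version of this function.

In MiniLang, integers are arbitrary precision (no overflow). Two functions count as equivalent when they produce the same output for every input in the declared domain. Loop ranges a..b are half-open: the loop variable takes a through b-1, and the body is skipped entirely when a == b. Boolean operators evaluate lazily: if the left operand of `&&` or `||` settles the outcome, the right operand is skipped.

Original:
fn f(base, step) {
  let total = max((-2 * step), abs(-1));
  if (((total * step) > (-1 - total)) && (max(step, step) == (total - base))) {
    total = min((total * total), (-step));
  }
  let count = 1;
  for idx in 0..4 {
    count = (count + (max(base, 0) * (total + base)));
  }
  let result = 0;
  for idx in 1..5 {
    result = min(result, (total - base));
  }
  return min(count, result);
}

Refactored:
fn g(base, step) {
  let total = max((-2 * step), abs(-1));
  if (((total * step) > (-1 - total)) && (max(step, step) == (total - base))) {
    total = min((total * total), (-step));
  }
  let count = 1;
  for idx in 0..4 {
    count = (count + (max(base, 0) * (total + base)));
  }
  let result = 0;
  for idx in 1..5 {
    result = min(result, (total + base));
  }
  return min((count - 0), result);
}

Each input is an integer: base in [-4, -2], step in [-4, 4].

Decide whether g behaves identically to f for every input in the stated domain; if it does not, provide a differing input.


The rewrite breaks on base=-4, step=-1, where the results are 0 and -2.
f: total becomes 2; next (((total * step) > (-1 - total)) && (max(step, step) == (total - base))) evaluates to false; next count becomes 1; next at idx=0:; next count becomes 1; next at idx=1:; next count becomes 1; next at idx=2:; next count becomes 1; next at idx=3:; next count becomes 1; next result becomes 0; next at idx=1:; next result becomes 0; next at idx=2:; next result becomes 0; next at idx=3:; next result becomes 0; next at idx=4:; next result becomes 0; next final value 0
g: total becomes 2; next (((total * step) > (-1 - total)) && (max(step, step) == (total - base))) evaluates to false; next count becomes 1; next at idx=0:; next count becomes 1; next at idx=1:; next count becomes 1; next at idx=2:; next count becomes 1; next at idx=3:; next count becomes 1; next result becomes 0; next at idx=1:; next result becomes -2; next at idx=2:; next result becomes -2; next at idx=3:; next result becomes -2; next at idx=4:; next result becomes -2; next final value -2
verdict: not equivalent; witness: base=-4, step=-1


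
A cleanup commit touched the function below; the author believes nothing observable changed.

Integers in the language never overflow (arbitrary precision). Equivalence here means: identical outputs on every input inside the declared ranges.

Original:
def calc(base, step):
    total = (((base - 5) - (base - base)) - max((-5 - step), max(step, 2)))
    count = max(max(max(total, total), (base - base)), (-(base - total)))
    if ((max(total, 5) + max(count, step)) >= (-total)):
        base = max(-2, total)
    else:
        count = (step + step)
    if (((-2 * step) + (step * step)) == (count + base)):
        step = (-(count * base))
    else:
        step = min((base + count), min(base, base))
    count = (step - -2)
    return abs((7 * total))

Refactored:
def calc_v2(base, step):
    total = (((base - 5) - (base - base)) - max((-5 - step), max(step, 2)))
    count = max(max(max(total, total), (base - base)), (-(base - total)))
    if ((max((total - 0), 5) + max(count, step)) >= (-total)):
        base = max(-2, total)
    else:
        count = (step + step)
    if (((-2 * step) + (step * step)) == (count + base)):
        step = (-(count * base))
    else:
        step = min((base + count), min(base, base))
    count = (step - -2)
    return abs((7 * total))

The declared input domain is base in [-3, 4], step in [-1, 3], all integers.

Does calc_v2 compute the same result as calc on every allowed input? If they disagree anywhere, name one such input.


The two versions differ — the changes include constant usage differs; also arithmetic usage differs.
One worked example (base=3, step=0) — calc: total=-4, then count=0, then ((max(total, 5) + max(count, step)) >= (-total)) is true, then base=-2, then (((-2 * step) + (step * step)) == (count + base)) is false, then step=-2, then count=0, then returns 28; calc_v2: total=-4, then count=0, then ((max((total - 0), 5) + max(count, step)) >= (-total)) is true, then base=-2, then (((-2 * step) + (step * step)) == (count + base)) is false, then step=-2, then count=0, then returns 28; agreement on 28.
Sweeping the whole domain (40 inputs) finds no disagreement.
verdict: equivalent


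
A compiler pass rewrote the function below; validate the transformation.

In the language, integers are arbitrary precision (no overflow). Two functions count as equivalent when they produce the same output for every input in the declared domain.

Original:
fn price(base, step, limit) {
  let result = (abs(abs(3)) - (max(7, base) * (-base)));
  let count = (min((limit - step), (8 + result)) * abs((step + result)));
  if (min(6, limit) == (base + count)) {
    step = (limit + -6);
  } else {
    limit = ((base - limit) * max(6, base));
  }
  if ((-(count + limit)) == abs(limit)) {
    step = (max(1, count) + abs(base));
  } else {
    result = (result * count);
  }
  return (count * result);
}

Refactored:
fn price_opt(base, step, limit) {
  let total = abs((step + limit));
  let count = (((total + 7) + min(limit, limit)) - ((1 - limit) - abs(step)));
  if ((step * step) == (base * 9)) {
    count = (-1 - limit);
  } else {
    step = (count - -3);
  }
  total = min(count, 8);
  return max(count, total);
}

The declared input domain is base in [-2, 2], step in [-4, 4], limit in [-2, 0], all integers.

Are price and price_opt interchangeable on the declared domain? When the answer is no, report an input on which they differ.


Take base=-2, step=-4, limit=-2.
price: result=-11, then count=-45, then (min(6, limit) == (base + count)) is false, then limit=0, then ((-(count + limit)) == abs(limit)) is false, then result=495, then returns -22275
price_opt: total=6, then count=12, then ((step * step) == (base * 9)) is false, then step=15, then total=8, then returns 12
-22275 vs 12 — the two versions disagree here.
verdict: not equivalent; witness: base=-2, step=-4, limit=-2


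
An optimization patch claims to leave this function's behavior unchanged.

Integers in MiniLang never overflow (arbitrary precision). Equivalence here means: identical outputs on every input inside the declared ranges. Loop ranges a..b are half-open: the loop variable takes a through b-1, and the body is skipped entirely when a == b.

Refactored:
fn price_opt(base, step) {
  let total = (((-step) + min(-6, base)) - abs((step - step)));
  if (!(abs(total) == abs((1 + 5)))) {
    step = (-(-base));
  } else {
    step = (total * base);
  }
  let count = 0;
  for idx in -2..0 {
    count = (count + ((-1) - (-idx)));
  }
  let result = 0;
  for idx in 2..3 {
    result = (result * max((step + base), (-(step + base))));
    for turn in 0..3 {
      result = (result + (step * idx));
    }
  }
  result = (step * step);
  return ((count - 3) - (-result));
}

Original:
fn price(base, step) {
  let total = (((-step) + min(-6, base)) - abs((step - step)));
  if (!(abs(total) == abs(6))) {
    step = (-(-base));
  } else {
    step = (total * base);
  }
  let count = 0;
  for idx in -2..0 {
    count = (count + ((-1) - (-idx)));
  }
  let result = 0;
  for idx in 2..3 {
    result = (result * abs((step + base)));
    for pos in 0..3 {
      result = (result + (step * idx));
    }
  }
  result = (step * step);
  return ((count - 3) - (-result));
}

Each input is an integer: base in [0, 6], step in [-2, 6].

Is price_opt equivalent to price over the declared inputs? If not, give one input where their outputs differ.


The two versions differ — the changes include arithmetic usage differs; and min/max/abs usage differs; and local variable names differ; and constant usage differs.
As a probe, take base=0, step=0: price runs total becomes -6; next (!(abs(total) == abs(6))) evaluates to false; next step becomes 0; next count becomes 0; next at idx=-2:; next count becomes -3; next at idx=-1:; next count becomes -5; next result becomes 0; next at idx=2:; next result becomes 0; next at pos=0:; next result becomes 0; next at pos=1:; next result becomes 0; next at pos=2:; next result becomes 0; next result becomes 0; next final value -8; price_opt runs total becomes -6; next (!(abs(total) == abs((1 + 5)))) evaluates to false; next step becomes 0; next count becomes 0; next at idx=-2:; next count becomes -3; next at idx=-1:; next count becomes -5; next result becomes 0; next at idx=2:; next result becomes 0; next at turn=0:; next result becomes 0; next at turn=1:; next result becomes 0; next at turn=2:; next result becomes 0; next result becomes 0; next final value -8; both end at -8.
Sweeping the whole domain (63 inputs) finds no disagreement.
verdict: equivalent


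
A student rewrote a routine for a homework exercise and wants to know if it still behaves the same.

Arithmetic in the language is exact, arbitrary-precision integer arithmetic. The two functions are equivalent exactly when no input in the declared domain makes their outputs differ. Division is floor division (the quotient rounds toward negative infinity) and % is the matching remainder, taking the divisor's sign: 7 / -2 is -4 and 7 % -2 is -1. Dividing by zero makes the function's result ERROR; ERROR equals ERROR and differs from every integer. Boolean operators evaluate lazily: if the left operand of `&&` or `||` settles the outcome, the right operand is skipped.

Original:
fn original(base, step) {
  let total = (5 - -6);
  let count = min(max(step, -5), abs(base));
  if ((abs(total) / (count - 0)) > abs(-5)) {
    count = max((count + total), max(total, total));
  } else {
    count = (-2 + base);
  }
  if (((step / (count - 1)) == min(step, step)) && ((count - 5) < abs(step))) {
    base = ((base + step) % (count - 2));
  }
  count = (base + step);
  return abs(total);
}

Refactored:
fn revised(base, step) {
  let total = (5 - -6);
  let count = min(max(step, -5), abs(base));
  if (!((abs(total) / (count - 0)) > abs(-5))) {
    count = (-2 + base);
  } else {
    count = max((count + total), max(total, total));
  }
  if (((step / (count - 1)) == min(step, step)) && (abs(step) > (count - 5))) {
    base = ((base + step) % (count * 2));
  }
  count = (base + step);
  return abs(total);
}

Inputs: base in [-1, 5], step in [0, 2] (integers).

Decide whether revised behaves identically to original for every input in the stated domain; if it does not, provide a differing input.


Take base=4, step=2.
original: total = 11; count = 2; ((abs(total) / (count - 0)) > abs(-5)) -> false; count = 2; (((step / (count - 1)) == min(step, step)) && ((count - 5) < abs(step))) -> true; division by zero -> ERROR
revised: total = 11; count = 2; (!((abs(total) / (count - 0)) > abs(-5))) -> true; count = 2; (((step / (count - 1)) == min(step, step)) && (abs(step) > (count - 5))) -> true; base = 2; count = 4; return 11
ERROR vs 11 — the two versions disagree here.
verdict: not equivalent; witness: base=4, step=2


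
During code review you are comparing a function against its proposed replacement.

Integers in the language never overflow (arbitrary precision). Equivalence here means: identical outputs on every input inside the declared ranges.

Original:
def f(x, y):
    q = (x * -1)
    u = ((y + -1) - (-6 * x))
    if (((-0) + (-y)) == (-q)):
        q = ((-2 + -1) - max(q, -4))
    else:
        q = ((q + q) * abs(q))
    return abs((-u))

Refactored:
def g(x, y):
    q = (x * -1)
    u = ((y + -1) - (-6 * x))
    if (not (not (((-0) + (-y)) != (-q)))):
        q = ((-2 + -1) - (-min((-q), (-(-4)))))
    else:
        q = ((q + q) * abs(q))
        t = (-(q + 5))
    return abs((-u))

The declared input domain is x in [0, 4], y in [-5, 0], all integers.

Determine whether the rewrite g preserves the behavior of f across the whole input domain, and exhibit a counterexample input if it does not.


The suspicious-looking change has no observable effect anywhere in the declared ranges.
Spot check at x=2, y=-5 — f: q=-2, then u=6, then (((-0) + (-y)) == (-q)) is false, then q=-8, then returns 6. g: q=-2, then u=6, then (not (not (((-0) + (-y)) != (-q)))) is true, then q=-1, then returns 6. Both give 6.
Sweeping the whole domain (30 inputs) finds no disagreement.
verdict: equivalent


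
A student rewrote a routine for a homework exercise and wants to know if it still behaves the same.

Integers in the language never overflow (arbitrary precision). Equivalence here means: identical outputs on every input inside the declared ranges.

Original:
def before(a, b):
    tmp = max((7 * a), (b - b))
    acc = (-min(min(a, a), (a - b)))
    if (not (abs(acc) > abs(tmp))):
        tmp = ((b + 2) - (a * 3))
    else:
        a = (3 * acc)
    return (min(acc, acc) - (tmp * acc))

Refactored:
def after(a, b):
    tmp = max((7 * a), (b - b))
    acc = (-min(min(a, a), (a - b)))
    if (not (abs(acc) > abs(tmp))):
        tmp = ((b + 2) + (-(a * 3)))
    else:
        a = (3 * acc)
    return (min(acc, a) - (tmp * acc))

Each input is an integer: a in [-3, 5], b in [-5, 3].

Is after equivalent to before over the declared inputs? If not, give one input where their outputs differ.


The rewrite breaks on a=1, b=3, where the results are -2 and -3.
before: tmp = 7; acc = 2; (not (abs(acc) > abs(tmp))) -> true; tmp = 2; return -2
after: tmp = 7; acc = 2; (not (abs(acc) > abs(tmp))) -> true; tmp = 2; return -3
verdict: not equivalent; witness: a=1, b=3


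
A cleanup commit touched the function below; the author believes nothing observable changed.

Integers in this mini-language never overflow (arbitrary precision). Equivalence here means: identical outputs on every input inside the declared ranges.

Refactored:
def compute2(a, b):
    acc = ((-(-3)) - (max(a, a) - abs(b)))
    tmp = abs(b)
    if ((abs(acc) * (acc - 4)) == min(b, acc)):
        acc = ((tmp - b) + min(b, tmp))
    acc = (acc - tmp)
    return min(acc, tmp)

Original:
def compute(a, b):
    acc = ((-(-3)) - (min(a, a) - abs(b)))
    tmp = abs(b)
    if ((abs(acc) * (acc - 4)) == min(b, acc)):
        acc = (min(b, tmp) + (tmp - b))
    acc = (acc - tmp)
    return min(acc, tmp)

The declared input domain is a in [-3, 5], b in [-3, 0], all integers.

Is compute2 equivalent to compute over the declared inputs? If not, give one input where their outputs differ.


The edit looks behavioral (`min(a, a)` became `max(a, a)`), but over these ranges it never changes the outcome; all 36 inputs agree.
verdict: equivalent


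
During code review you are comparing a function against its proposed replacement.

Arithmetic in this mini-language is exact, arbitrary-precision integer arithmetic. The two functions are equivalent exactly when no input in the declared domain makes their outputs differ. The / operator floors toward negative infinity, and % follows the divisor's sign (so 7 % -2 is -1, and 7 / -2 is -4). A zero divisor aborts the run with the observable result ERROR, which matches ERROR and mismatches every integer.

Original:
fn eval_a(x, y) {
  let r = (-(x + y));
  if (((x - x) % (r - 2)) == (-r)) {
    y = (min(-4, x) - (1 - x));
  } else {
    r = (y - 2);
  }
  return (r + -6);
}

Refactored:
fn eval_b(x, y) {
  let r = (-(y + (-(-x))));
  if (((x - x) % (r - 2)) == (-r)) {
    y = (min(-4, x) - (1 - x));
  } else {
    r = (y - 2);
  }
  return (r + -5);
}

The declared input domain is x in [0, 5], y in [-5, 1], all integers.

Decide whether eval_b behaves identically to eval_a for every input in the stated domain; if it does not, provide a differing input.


Run the pair on x=0, y=-5.
eval_a: r := 5 | (((x - x) % (r - 2)) == (-r)): false | r := -7 | result -13
eval_b: r := 5 | (((x - x) % (r - 2)) == (-r)): false | r := -7 | result -12
-13 vs -12 — the two versions disagree here.
verdict: not equivalent; witness: x=0, y=-5


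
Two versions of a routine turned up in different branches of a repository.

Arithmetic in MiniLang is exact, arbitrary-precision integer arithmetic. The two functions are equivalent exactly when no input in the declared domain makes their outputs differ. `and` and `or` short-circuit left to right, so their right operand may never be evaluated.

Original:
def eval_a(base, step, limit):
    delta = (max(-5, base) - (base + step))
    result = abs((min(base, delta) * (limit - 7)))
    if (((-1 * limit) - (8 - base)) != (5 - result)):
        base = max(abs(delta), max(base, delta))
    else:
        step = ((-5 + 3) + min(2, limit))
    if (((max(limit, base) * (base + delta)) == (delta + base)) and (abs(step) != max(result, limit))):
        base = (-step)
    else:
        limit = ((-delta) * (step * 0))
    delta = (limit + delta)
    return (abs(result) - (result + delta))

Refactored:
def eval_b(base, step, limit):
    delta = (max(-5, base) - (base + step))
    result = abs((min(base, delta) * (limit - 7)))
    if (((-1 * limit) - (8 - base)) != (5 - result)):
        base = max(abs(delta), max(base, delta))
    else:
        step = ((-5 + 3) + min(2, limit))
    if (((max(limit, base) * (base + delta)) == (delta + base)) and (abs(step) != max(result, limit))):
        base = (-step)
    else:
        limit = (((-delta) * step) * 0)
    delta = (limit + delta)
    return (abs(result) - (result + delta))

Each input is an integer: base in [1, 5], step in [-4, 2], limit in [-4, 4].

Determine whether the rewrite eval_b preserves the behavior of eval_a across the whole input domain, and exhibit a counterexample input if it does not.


Comparing the listings, the differences include: same computation, different form.
Tracing base=2, step=1, limit=3: eval_a: delta = -1; result = 4; (((-1 * limit) - (8 - base)) != (5 - result)) -> true; base = 2; (((max(limit, base) * (base + delta)) == (delta + base)) and (abs(step) != max(result, limit))) -> false; limit = 0; delta = -1; return 1 | eval_b: delta = -1; result = 4; (((-1 * limit) - (8 - base)) != (5 - result)) -> true; base = 2; (((max(limit, base) * (base + delta)) == (delta + base)) and (abs(step) != max(result, limit))) -> false; limit = 0; delta = -1; return 1 — matching result 1.
Every one of the 315 inputs gives matching results.
verdict: equivalent


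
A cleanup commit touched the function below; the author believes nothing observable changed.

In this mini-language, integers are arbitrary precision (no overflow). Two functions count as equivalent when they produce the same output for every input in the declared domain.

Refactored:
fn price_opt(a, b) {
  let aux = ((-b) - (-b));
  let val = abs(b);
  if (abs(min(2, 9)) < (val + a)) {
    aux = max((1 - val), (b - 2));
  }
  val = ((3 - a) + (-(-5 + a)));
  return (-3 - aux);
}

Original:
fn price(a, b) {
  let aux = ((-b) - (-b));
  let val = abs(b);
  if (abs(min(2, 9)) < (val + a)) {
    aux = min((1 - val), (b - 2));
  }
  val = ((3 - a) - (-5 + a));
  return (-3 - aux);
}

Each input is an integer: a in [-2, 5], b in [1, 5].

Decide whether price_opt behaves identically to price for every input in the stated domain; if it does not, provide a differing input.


There is a counterexample at a=-2, b=5: 1 on one side, -6 on the other.
price: aux = 0; val = 5; (abs(min(2, 9)) < (val + a)) -> true; aux = -4; val = 12; return 1
price_opt: aux = 0; val = 5; (abs(min(2, 9)) < (val + a)) -> true; aux = 3; val = 12; return -6
verdict: not equivalent; witness: a=-2, b=5


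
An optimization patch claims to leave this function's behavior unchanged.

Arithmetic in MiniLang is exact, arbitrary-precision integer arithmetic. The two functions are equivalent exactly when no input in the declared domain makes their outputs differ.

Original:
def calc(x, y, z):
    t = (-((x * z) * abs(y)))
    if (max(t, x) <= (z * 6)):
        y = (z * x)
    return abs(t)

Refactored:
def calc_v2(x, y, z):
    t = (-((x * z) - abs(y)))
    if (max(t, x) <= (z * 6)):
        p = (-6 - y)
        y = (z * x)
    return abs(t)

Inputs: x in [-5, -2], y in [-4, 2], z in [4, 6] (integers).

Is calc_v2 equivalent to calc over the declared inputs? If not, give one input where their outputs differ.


Consider the input x=-5, y=-4, z=4.
calc: t := 80 | (max(t, x) <= (z * 6)): false | result 80
calc_v2: t := 24 | (max(t, x) <= (z * 6)): true | p := -2 | y := -20 | result 24
80 against 24: the behavior changed.
verdict: not equivalent; witness: x=-5, y=-4, z=4


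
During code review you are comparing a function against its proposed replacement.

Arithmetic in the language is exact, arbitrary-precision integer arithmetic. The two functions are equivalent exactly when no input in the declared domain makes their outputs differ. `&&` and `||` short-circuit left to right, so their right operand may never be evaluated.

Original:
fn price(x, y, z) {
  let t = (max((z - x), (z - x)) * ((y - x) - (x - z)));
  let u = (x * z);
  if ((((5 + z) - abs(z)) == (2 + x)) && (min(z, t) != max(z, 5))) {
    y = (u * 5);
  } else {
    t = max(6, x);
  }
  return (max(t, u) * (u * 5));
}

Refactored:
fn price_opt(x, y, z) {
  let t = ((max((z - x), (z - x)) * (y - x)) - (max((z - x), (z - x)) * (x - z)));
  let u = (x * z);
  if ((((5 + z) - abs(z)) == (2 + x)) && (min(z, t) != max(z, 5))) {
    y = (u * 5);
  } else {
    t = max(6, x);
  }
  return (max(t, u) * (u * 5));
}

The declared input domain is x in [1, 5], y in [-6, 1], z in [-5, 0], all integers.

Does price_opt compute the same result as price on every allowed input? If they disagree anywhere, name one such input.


Reading the diff, among the changes: arithmetic usage differs, min/max/abs usage differs.
One worked example (x=4, y=-2, z=-2) — price: t := 72 | u := -8 | ((((5 + z) - abs(z)) == (2 + x)) && (min(z, t) != max(z, 5))): false | t := 6 | result -240; price_opt: t := 72 | u := -8 | ((((5 + z) - abs(z)) == (2 + x)) && (min(z, t) != max(z, 5))): false | t := 6 | result -240; agreement on -240.
Every one of the 240 inputs gives matching results.
verdict: equivalent


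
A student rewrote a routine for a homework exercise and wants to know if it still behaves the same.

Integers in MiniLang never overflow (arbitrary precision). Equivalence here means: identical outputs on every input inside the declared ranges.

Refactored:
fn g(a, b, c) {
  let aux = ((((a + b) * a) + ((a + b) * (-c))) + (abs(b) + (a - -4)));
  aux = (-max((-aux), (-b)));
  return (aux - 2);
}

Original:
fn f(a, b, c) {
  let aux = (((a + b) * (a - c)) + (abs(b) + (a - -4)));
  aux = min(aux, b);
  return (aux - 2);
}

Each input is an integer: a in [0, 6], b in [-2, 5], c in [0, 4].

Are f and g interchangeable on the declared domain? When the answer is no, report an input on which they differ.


Equivalent — the differences include arithmetic usage differs; and min/max/abs usage differs, yet no declared input distinguishes the two.
Tracing a=4, b=5, c=0: f: aux := 49 | aux := 5 | result 3 | g: aux := 49 | aux := 5 | result 3 — matching result 3.
Across all 280 domain points the two functions coincide.
verdict: equivalent


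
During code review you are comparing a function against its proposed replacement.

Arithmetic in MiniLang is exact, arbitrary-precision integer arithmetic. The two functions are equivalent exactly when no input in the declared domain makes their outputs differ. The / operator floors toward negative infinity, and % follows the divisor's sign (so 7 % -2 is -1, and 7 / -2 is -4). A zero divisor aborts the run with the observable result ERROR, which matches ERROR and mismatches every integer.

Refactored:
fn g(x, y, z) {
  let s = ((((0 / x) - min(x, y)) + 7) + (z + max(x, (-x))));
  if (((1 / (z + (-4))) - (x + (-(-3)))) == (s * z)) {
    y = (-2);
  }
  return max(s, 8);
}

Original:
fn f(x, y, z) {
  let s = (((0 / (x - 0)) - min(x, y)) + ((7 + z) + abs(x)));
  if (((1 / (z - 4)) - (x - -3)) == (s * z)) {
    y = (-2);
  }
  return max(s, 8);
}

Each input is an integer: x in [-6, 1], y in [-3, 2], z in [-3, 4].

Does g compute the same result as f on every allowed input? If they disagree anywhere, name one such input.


Differences: min/max/abs usage differs, constant usage differs, arithmetic usage differs — yet all 384 inputs agree.
verdict: equivalent


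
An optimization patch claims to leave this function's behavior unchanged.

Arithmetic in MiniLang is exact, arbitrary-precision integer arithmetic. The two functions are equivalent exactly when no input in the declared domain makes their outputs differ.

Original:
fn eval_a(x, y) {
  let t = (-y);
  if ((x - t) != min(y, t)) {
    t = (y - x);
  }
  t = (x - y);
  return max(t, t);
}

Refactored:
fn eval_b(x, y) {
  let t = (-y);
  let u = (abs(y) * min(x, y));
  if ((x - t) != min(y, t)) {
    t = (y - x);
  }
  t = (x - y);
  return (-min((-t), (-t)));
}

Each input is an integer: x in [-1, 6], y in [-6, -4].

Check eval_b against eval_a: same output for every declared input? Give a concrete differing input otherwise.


Changes here: local variable names differ; and statement counts differ; and min/max/abs usage differs; and arithmetic usage differs; the full 24-point sweep finds no disagreement.
verdict: equivalent


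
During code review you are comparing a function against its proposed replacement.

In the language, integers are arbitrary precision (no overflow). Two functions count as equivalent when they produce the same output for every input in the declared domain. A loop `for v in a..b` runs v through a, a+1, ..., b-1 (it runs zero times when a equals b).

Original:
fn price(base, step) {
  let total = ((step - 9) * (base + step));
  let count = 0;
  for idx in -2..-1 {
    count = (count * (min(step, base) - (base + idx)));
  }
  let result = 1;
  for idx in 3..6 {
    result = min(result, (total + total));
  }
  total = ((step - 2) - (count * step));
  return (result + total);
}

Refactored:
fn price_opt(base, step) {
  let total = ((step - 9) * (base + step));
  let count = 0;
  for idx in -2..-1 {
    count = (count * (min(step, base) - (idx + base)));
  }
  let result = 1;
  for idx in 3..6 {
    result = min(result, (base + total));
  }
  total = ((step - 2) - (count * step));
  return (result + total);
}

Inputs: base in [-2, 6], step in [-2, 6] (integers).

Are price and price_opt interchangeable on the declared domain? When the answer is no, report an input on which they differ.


Evaluate both at base=-2, step=2.
price: total = 0; count = 0; [idx=-2]; count = 0; result = 1; [idx=3]; result = 0; [idx=4]; result = 0; [idx=5]; result = 0; total = 0; return 0
price_opt: total = 0; count = 0; [idx=-2]; count = 0; result = 1; [idx=3]; result = -2; [idx=4]; result = -2; [idx=5]; result = -2; total = 0; return -2
0 against -2: the behavior changed.
verdict: not equivalent; witness: base=-2, step=2


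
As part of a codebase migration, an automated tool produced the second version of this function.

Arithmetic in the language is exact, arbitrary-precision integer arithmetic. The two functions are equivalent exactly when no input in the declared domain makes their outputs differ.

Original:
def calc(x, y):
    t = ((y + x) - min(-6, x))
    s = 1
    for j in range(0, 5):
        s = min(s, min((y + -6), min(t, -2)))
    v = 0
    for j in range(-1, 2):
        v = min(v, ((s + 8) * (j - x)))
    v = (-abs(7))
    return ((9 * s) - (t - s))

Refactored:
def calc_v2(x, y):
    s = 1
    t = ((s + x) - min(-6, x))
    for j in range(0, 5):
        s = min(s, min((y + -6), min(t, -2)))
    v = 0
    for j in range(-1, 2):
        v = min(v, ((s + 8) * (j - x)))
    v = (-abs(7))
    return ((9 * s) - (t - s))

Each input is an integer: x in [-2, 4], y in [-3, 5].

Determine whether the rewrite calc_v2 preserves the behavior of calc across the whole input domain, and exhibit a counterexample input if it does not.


Take x=-2, y=-3.
calc: t = 1; s = 1; [j=0]; s = -9; [j=1]; s = -9; [j=2]; s = -9; [j=3]; s = -9; [j=4]; s = -9; v = 0; [j=-1]; v = -1; [j=0]; v = -2; [j=1]; v = -3; v = -7; return -91
calc_v2: s = 1; t = 5; [j=0]; s = -9; [j=1]; s = -9; [j=2]; s = -9; [j=3]; s = -9; [j=4]; s = -9; v = 0; [j=-1]; v = -1; [j=0]; v = -2; [j=1]; v = -3; v = -7; return -95
-91 vs -95 — the two versions disagree here.
verdict: not equivalent; witness: x=-2, y=-3


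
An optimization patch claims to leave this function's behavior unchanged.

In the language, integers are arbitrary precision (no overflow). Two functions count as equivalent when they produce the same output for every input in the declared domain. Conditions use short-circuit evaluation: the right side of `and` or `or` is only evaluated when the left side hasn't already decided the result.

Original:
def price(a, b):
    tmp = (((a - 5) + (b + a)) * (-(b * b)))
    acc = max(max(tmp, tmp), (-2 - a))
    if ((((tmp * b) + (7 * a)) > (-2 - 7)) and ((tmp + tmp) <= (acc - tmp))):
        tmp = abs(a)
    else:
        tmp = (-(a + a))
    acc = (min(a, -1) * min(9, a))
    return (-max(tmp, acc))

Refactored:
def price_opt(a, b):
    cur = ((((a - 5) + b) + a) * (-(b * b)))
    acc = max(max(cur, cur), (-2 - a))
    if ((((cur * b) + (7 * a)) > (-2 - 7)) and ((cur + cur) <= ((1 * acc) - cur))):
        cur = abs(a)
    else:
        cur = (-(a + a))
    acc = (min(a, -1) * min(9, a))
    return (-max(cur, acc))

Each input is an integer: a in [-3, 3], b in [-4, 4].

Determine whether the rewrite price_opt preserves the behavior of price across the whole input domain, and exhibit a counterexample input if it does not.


Comparing the listings, the differences include: local variable names differ; and constant usage differs; and arithmetic usage differs.
Spot check at a=1, b=-4 — price: tmp=112, then acc=112, then ((((tmp * b) + (7 * a)) > (-2 - 7)) and ((tmp + tmp) <= (acc - tmp))) is false, then tmp=-2, then acc=-1, then returns 1. price_opt: cur=112, then acc=112, then ((((cur * b) + (7 * a)) > (-2 - 7)) and ((cur + cur) <= ((1 * acc) - cur))) is false, then cur=-2, then acc=-1, then returns 1. Both give 1.
An exhaustive pass over the 63 declared inputs shows identical outputs.
verdict: equivalent


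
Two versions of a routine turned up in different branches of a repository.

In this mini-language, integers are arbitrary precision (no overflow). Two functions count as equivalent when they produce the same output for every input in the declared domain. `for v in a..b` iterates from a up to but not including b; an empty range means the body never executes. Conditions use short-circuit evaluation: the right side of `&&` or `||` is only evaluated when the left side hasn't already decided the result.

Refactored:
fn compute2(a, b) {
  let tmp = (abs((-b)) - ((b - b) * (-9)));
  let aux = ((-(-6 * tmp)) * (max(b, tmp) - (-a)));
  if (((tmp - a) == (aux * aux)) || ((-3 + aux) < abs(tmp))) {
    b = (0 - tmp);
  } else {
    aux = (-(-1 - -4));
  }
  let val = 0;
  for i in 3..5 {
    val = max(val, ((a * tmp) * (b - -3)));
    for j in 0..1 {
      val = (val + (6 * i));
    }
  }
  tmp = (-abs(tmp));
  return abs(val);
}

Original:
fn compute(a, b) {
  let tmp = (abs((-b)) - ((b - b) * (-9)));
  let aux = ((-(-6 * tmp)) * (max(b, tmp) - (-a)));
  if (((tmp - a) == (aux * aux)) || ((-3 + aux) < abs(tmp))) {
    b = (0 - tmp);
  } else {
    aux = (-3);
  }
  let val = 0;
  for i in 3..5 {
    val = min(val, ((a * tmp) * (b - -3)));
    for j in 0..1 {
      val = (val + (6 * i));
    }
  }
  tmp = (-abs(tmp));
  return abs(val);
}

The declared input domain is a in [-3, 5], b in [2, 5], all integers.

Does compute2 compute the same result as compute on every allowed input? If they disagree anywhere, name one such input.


Try a=-3, b=2.
compute: tmp=2, then aux=-12, then (((tmp - a) == (aux * aux)) || ((-3 + aux) < abs(tmp))) is true, then b=-2, then val=0, then (i=3), then val=-6, then (j=0), then val=12, then (i=4), then val=-6, then (j=0), then val=18, then tmp=-2, then returns 18
compute2: tmp=2, then aux=-12, then (((tmp - a) == (aux * aux)) || ((-3 + aux) < abs(tmp))) is true, then b=-2, then val=0, then (i=3), then val=0, then (j=0), then val=18, then (i=4), then val=18, then (j=0), then val=42, then tmp=-2, then returns 42
18 and 42 differ, so these are not the same function on this domain.
verdict: not equivalent; witness: a=-3, b=2
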